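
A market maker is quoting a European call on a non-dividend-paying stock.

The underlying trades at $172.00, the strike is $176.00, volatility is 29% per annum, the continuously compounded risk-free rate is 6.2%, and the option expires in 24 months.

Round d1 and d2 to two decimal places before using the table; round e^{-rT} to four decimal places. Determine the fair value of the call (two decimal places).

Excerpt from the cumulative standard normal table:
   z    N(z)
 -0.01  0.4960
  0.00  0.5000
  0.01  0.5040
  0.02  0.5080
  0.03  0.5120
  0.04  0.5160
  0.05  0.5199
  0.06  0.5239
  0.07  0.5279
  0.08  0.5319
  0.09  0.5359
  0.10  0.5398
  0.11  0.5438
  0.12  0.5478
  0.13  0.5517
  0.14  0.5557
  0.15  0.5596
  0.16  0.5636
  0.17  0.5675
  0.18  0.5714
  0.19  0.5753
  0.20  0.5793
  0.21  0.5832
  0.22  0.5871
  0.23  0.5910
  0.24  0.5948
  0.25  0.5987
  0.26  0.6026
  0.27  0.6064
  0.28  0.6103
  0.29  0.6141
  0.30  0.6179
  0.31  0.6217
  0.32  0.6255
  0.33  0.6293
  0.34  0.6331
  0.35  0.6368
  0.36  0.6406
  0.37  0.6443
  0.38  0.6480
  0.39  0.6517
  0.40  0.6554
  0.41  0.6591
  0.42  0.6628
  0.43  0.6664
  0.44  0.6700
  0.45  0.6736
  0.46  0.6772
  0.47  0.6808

$35.63

T = 2;  σ√T = 0.4101
d₁ = [ln(172/176) + (0.062 + 0.29²/2)·2] / 0.4101 = [-0.0230 + 0.2081] / 0.4101 = 0.4514 → 0.45
d₂ = d₁ − σ√T = 0.4514 − 0.4101 = 0.0412 → 0.04
e^(−rT) = e^(−0.062·2) = 0.8834
N(d₁) = N(0.45) = 0.6736;  N(d₂) = N(0.04) = 0.5160
C = 172·0.6736 − 176·0.8834·0.5160 = 115.8592 − 80.2269 = 35.6323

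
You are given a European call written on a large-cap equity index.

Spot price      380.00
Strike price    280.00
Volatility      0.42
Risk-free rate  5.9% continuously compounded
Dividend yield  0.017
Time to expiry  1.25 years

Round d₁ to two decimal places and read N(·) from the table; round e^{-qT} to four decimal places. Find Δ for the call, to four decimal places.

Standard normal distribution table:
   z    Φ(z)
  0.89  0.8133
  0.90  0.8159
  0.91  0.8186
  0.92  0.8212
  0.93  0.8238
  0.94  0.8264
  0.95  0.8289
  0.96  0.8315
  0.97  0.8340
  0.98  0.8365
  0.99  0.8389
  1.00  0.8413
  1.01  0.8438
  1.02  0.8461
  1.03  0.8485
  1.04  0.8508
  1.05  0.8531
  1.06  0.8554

0.8236

σ√T = 0.42 × 1.1180 = 0.4696
d₁ = [ln(380/280) + (0.059 − 0.017 + 0.42²/2)·1.25] / 0.4696 = [0.3054 + 0.1627] / 0.4696 = 0.9969 ≈ 1.00
N(d₁) = N(1.00) = 0.8413
Δ_call = exp(−qT)·N(d₁) = 0.9790·0.8413 = 0.8236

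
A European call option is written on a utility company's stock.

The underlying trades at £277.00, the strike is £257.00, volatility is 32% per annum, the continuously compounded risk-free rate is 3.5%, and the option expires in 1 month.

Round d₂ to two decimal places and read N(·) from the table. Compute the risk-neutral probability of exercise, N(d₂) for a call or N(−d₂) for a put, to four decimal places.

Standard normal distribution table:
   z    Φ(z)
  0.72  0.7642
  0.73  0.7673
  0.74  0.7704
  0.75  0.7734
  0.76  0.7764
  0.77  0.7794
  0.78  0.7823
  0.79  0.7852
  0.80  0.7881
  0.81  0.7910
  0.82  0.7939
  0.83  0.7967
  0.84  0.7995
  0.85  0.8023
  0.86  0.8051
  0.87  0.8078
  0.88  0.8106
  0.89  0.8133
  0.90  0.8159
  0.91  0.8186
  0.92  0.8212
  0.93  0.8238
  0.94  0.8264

0.7881

σ√T = 0.32·√0.08333 = 0.0924
d₁ = [ln(277/257) + (0.035 + ½·0.32²)·0.08333] / (σ√T) = (0.0749 + 0.0072) / 0.0924 = 0.8890 ⇒ 0.89
d₂ = 0.8890 − 0.0924 = 0.7967 ⇒ 0.80
Pr(exercise) under Q = N(d₂) = 0.7881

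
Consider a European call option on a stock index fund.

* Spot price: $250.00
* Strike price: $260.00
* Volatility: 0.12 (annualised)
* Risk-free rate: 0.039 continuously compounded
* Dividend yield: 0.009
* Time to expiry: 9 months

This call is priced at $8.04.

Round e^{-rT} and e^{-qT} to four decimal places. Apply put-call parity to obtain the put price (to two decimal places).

$12.23

exp(−qT) = exp(−0.009·0.75) = 0.9933;  exp(−rT) = exp(−0.039·0.75) = 0.9712
Put-call parity: C − P = S·e^(−qT) − K·e^(−rT) = 250·0.9933 − 260·0.9712 = 248.3250 − 252.5120 = -4.1870
P = C − (C − P) = 8.04 − (-4.1870) = 12.2270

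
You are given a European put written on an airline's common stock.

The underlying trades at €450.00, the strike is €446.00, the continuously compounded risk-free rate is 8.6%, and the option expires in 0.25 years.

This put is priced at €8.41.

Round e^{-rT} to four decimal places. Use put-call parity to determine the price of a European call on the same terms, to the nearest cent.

e^(−rT) = e^(−0.086·0.25) = 0.9787
Put-call parity: C − P = S − K·e^(−rT) = 450 − 446·0.9787 = 450 − 436.5002 = 13.4998
C = P + (C − P) = 8.41 + (13.4998) = 21.9098

€21.91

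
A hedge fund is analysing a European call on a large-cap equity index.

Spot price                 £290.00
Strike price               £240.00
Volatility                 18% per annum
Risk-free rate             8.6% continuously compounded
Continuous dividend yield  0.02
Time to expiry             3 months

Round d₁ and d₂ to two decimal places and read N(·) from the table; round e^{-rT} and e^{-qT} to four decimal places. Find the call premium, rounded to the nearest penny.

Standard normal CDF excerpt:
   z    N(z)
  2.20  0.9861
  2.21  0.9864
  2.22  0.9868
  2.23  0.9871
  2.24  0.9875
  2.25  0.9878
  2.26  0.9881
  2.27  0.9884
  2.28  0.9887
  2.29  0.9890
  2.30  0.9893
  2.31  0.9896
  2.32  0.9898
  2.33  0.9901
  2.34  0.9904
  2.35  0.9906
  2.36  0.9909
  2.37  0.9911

σ√T = 0.18·√0.25 = 0.0900
d₁ = [ln(290/240) + (0.086 − 0.02 + 0.18²/2)·0.25] / 0.0900 = [0.1892 + 0.0205] / 0.0900 = 2.3310 ≈ 2.33
d₂ = d₁ − σ√T = 2.3310 − 0.0900 = 2.2410 ≈ 2.24
exp(−qT) = exp(−0.02·0.25) = 0.9950;  exp(−rT) = exp(−0.086·0.25) = 0.9787
N(d₁) = N(2.33) = 0.9901;  N(d₂) = N(2.24) = 0.9875
C = 290·0.9950·0.9901 − 240·0.9787·0.9875 = 285.6934 − 231.9519 = 53.7415

£53.74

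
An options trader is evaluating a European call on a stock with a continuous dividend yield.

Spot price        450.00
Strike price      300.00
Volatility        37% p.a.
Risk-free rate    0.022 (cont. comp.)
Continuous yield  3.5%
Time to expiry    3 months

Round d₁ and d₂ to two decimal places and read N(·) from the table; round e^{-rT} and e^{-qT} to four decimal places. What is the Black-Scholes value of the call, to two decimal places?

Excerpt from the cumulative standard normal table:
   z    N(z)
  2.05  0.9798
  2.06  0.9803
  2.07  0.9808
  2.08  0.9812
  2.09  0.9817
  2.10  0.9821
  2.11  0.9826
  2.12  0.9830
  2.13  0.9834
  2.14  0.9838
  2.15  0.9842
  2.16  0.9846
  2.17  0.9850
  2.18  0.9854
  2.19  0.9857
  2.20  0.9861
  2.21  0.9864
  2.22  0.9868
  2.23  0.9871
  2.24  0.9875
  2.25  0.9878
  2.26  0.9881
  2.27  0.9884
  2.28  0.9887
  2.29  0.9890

148.17

σ√T = 0.37·√0.25 = 0.1850
d₁ = [ln(450/300) + (0.022 − 0.035 + 0.37²/2)·0.25] / 0.1850 = [0.4055 + 0.0139] / 0.1850 = 2.2666 → 2.27
d₂ = d₁ − σ√T = 2.2666 − 0.1850 = 2.0816 → 2.08
e^(−qT) = e^(−0.035·0.25) = 0.9913;  e^(−rT) = e^(−0.022·0.25) = 0.9945
N(d₁) = N(2.27) = 0.9884;  N(d₂) = N(2.08) = 0.9812
C = 450·0.9913·0.9884 − 300·0.9945·0.9812 = 440.9104 − 292.7410 = 148.1694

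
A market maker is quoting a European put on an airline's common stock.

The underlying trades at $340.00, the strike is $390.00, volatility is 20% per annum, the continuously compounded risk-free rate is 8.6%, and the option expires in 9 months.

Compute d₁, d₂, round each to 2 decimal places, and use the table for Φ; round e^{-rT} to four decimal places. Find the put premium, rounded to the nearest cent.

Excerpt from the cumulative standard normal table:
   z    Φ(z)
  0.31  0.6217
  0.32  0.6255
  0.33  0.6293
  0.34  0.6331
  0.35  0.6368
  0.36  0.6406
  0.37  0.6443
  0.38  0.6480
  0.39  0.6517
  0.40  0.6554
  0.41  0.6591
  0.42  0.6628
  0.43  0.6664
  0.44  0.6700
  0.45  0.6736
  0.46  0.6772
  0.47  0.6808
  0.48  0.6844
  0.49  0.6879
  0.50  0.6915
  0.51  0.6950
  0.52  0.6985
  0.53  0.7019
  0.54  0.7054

$40.15

σ√T = 0.2 × 0.8660 = 0.1732
d₁ = [ln(340/390) + (0.086 + ½·0.2²)·0.75] / (σ√T) = (-0.1372 + 0.0795) / 0.1732 = -0.3331 which rounds to -0.33
d₂ = -0.3331 − 0.1732 = -0.5063 which rounds to -0.51
exp(−rT) = exp(−0.086·0.75) = 0.9375
N(−d₂) = N(0.51) = 0.6950;  N(−d₁) = N(0.33) = 0.6293
P = 390·0.9375·0.6950 − 340·0.6293 = 254.1094 − 213.9620 = 40.1474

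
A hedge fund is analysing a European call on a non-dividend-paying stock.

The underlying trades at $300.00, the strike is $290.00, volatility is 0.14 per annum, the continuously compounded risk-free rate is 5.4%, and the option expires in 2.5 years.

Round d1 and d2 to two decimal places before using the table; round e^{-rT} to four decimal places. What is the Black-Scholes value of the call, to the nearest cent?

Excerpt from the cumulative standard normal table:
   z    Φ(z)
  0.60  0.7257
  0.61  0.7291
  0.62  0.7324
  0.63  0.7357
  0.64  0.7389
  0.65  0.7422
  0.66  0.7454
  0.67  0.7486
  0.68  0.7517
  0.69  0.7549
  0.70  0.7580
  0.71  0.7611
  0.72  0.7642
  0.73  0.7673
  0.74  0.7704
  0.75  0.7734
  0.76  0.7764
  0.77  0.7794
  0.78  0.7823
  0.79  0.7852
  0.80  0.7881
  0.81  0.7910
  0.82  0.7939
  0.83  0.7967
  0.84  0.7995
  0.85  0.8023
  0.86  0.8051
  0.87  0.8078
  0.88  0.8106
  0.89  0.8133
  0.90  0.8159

T = 2.5;  σ√T = 0.2214
d₁ = [ln(300/290) + (0.054 + 0.14²/2)·2.5] / 0.2214 = [0.0339 + 0.1595] / 0.2214 = 0.8737 → 0.87
d₂ = d₁ − σ√T = 0.8737 − 0.2214 = 0.6523 → 0.65
e^(−rT) = e^(−0.054·2.5) = 0.8737
C = 300·N(0.87) − 290·0.8737·N(0.65) = 300·0.8078 − 290·0.8737·0.7422 = 242.3400 − 188.0534 = 54.2866

$54.29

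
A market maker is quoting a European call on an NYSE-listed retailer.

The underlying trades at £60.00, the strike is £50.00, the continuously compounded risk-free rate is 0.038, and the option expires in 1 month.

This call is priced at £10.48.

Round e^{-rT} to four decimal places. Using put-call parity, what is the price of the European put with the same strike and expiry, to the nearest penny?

e^(−rT) = e^(−0.038·0.08333) = 0.9968
Put-call parity: C − P = S − K·e^(−rT) = 60 − 50·0.9968 = 60 − 49.8400 = 10.1600
P = C − (C − P) = 10.48 − (10.1600) = 0.3200

£0.32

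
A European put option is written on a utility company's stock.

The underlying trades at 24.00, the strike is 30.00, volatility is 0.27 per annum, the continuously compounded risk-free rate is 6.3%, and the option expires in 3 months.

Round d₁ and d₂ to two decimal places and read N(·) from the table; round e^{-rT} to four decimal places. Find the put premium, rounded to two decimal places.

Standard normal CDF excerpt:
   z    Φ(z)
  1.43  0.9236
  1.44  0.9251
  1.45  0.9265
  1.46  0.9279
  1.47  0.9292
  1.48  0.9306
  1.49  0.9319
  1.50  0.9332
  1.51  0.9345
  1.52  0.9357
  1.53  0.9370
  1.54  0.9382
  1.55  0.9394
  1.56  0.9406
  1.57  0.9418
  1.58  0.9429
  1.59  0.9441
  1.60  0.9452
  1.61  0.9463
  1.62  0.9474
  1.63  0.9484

5.61

σ√T = 0.27·√0.25 = 0.1350
ln(S/K) + (r + σ²/2)T = ln(24/30) + (0.063 + 0.27²/2)·0.25 = -0.2231 + 0.0249 = -0.1983
d₁ = -0.1983 / 0.1350 = -1.4687 ≈ -1.47
d₂ = d₁ − σ√T = -1.4687 − 0.1350 = -1.6037 ≈ -1.60
e^(−rT) = e^(−0.063·0.25) = 0.9844
N(−d₂) = N(1.60) = 0.9452;  N(−d₁) = N(1.47) = 0.9292
P = 30·0.9844·0.9452 − 24·0.9292 = 27.9136 − 22.3008 = 5.6128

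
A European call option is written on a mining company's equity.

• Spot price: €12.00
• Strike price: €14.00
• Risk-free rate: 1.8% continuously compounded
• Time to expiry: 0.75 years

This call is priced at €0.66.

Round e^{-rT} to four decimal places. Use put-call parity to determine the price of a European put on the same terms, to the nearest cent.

e^(−rT) = e^(−0.018·0.75) = 0.9866
Put-call parity: C − P = S − K·e^(−rT) = 12 − 14·0.9866 = 12 − 13.8124 = -1.8124
P = C − (C − P) = 0.66 − (-1.8124) = 2.4724

€2.47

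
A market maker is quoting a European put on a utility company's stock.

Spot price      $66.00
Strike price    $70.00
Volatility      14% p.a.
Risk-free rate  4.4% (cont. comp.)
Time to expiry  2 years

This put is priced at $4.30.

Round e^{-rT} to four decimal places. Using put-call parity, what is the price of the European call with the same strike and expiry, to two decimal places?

$6.19

exp(−rT) = exp(−0.044·2) = 0.9158
Put-call parity: C − P = S − K·e^(−rT) = 66 − 70·0.9158 = 66 − 64.1060 = 1.8940
C = P + (C − P) = 4.30 + (1.8940) = 6.1940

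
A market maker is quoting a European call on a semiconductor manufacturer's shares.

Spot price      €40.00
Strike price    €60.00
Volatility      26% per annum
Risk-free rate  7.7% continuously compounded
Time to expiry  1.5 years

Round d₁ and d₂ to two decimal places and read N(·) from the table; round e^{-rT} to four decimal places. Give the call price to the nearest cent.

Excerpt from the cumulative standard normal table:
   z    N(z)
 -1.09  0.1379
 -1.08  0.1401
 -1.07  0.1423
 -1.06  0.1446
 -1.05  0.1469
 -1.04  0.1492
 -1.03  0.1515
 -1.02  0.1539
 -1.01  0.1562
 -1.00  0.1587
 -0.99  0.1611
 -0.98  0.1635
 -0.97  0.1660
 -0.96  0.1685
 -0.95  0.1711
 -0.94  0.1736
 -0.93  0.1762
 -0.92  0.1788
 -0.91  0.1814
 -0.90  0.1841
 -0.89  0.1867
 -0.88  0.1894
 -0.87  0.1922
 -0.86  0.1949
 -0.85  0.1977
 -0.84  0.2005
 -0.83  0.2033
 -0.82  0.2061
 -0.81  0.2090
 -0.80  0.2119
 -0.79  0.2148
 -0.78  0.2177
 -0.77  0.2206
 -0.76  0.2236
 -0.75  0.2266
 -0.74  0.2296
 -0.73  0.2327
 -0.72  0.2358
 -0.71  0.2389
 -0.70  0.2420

€1.46

T = 1.5;  σ√T = 0.3184
ln(S/K) + (r + σ²/2)T = ln(40/60) + (0.077 + 0.26²/2)·1.5 = -0.4055 + 0.1662 = -0.2393
d₁ = -0.2393 / 0.3184 = -0.7514 ≈ -0.75
d₂ = d₁ − σ√T = -0.7514 − 0.3184 = -1.0698 ≈ -1.07
e^(−rT) = e^(−0.077·1.5) = 0.8909
C = 40·N(-0.75) − 60·0.8909·N(-1.07) = 40·0.2266 − 60·0.8909·0.1423 = 9.0640 − 7.6065 = 1.4575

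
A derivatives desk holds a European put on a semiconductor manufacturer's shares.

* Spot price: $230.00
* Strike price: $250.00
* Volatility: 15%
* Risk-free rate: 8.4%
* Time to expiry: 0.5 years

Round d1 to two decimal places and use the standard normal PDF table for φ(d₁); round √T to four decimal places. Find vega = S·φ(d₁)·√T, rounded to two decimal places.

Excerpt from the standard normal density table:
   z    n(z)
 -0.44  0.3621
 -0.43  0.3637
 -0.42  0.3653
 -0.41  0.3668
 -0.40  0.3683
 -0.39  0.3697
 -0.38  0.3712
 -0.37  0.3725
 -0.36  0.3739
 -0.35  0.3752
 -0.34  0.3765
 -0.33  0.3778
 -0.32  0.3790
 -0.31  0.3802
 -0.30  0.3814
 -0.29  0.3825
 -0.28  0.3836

61.23

T = 0.5;  σ√T = 0.1061
d₁ = [ln(230/250) + (0.084 + 0.15²/2)·0.5] / 0.1061 = [-0.0834 + 0.0476] / 0.1061 = -0.3371 ⇒ -0.34
√T = √0.5 = 0.7071
φ(d₁) = φ(-0.34) = 0.3765
vega = S·φ(d₁)·√T = 230·0.3765·0.7071 = 61.2313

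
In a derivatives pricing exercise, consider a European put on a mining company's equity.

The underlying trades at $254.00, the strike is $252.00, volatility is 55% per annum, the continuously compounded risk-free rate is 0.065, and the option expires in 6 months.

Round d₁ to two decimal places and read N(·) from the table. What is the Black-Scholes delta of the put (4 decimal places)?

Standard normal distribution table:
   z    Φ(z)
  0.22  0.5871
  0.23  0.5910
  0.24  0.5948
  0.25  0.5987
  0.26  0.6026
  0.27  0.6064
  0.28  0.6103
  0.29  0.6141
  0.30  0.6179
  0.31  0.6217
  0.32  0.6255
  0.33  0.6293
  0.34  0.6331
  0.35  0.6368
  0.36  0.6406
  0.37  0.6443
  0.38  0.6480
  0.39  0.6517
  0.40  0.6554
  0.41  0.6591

-0.3821

σ√T = 0.55 × 0.7071 = 0.3889
d₁ = [ln(254/252) + (0.065 + ½·0.55²)·0.5] / (σ√T) = (0.0079 + 0.1081) / 0.3889 = 0.2983 ≈ 0.30
N(d₁) = N(0.30) = 0.6179
Δ_put = N(d₁) − 1 = 0.6179 − 1 = -0.3821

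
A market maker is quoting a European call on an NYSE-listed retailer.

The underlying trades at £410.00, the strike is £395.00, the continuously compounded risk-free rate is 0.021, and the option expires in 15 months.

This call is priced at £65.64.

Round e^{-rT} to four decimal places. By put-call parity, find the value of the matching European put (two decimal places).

exp(−rT) = exp(−0.021·1.25) = 0.9741
Put-call parity: C − P = S − K·e^(−rT) = 410 − 395·0.9741 = 410 − 384.7695 = 25.2305
P = C − (C − P) = 65.64 − (25.2305) = 40.4095

£40.41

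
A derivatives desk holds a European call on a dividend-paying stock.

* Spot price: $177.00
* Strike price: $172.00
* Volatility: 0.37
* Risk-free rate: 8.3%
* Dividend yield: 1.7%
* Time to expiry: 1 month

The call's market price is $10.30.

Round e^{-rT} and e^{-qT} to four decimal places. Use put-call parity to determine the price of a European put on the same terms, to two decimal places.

e^(−qT) = e^(−0.017·0.08333) = 0.9986;  e^(−rT) = e^(−0.083·0.08333) = 0.9931
Put-call parity: C − P = S·e^(−qT) − K·e^(−rT) = 177·0.9986 − 172·0.9931 = 176.7522 − 170.8132 = 5.9390
P = C − (C − P) = 10.30 − (5.9390) = 4.3610

$4.36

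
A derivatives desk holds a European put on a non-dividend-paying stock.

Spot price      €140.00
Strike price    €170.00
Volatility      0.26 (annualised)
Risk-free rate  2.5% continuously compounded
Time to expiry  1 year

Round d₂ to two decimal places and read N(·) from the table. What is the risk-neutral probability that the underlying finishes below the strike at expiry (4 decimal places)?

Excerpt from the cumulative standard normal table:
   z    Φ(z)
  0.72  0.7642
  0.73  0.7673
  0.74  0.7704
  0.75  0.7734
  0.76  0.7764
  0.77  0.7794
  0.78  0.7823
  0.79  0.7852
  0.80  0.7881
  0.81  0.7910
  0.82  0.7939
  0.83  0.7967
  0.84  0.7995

0.7823

T = 1;  σ√T = 0.2600
d₁ = [ln(140/170) + (0.025 + 0.26²/2)·1] / 0.2600 = [-0.1942 + 0.0588] / 0.2600 = -0.5206 ⇒ -0.52
d₂ = d₁ − σ√T = -0.5206 − 0.2600 = -0.7806 ⇒ -0.78
Risk-neutral Pr[S_T < K] = N(−d₂) = N(0.78) = 0.7823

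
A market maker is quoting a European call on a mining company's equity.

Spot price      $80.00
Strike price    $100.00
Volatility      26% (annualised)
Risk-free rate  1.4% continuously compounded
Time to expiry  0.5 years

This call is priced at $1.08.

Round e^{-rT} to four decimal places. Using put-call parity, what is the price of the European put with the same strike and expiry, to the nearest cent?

$20.38

exp(−rT) = exp(−0.014·0.5) = 0.9930
Put-call parity: C − P = S − K·e^(−rT) = 80 − 100·0.9930 = 80 − 99.3000 = -19.3000
P = C − (C − P) = 1.08 − (-19.3000) = 20.3800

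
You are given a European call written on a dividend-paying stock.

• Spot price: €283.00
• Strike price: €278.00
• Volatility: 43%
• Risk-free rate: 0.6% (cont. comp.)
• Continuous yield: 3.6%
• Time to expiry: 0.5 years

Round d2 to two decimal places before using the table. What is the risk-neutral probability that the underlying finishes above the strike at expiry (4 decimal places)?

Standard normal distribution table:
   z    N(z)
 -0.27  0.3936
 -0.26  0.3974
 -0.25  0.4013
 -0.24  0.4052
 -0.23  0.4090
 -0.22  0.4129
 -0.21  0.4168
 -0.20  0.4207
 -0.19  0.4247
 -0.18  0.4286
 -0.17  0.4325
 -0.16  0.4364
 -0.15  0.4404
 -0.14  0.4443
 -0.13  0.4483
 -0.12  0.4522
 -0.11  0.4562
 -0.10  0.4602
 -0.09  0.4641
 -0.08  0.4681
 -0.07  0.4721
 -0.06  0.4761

0.4443

σ√T = 0.43 × 0.7071 = 0.3041
ln(S/K) + (r − q + σ²/2)T = ln(283/278) + (0.006 − 0.036 + 0.43²/2)·0.5 = 0.0178 + 0.0312 = 0.0491
d₁ = 0.0491 / 0.3041 = 0.1613 ⇒ 0.16
d₂ = d₁ − σ√T = 0.1613 − 0.3041 = -0.1427 ⇒ -0.14
Pr(exercise) under Q = N(d₂) = 0.4443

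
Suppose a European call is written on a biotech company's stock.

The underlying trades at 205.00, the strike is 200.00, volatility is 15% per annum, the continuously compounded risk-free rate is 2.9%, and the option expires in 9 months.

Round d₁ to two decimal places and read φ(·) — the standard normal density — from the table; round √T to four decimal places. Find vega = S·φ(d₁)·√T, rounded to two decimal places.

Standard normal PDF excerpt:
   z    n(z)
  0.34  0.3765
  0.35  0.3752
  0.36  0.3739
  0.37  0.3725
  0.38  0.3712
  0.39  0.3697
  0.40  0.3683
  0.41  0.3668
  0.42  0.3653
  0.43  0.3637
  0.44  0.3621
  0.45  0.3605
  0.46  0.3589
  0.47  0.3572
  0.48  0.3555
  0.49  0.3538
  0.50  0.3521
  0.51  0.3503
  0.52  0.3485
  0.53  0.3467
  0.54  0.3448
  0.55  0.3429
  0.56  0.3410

σ√T = 0.15·√0.75 = 0.1299
ln(S/K) + (r + σ²/2)T = ln(205/200) + (0.029 + 0.15²/2)·0.75 = 0.0247 + 0.0302 = 0.0549
d₁ = 0.0549 / 0.1299 = 0.4225 ⇒ 0.42
√T = √0.75 = 0.8660
φ(d₁) = φ(0.42) = 0.3653
vega = S·φ(d₁)·√T = 205·0.3653·0.8660 = 64.8517

64.85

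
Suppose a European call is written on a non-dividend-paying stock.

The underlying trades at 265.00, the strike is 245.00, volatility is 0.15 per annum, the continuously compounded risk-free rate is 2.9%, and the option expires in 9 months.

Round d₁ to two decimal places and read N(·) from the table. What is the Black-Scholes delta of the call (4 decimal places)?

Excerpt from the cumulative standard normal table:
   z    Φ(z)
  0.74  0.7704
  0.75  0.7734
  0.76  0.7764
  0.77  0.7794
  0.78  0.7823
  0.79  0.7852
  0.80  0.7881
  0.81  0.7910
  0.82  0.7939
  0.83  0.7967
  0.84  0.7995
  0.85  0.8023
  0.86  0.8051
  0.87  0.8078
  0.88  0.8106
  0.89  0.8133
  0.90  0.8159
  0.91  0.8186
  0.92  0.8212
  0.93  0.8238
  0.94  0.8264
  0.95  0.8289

σ√T = 0.15 × 0.8660 = 0.1299
d₁ = [ln(265/245) + (0.029 + ½·0.15²)·0.75] / (σ√T) = (0.0785 + 0.0302) / 0.1299 = 0.8365 ⇒ 0.84
N(d₁) = N(0.84) = 0.7995
Δ_call = N(d₁) = 0.7995

0.7995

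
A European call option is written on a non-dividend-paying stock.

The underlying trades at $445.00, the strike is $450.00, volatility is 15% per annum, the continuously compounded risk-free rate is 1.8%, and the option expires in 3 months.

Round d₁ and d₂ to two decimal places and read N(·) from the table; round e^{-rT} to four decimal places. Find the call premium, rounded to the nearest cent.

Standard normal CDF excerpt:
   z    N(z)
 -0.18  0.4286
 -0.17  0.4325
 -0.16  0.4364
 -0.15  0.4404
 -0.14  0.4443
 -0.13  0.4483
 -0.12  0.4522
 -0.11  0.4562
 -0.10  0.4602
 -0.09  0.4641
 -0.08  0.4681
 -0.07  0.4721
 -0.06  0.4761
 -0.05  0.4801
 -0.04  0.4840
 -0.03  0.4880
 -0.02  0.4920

$12.82

σ√T = 0.15 × 0.5000 = 0.0750
d₁ = [ln(445/450) + (0.018 + ½·0.15²)·0.25] / (σ√T) = (-0.0112 + 0.0073) / 0.0750 = -0.0515 which rounds to -0.05
d₂ = -0.0515 − 0.0750 = -0.1265 which rounds to -0.13
e^(−rT) = e^(−0.018·0.25) = 0.9955
C = 445·N(-0.05) − 450·0.9955·N(-0.13) = 445·0.4801 − 450·0.9955·0.4483 = 213.6445 − 200.8272 = 12.8173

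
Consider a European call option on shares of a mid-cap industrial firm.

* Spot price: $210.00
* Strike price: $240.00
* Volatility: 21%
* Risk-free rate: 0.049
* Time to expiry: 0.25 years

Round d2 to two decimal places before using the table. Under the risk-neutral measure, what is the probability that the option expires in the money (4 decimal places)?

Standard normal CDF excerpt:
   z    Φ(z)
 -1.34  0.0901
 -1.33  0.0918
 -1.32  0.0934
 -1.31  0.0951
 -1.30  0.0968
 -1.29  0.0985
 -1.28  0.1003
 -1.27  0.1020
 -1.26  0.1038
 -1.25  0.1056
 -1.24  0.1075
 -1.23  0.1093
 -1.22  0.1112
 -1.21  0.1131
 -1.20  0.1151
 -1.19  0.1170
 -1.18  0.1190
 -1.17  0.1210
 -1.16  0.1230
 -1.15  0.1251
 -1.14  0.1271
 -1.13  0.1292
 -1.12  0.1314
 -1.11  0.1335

0.1131

σ√T = 0.21·√0.25 = 0.1050
d₁ = [ln(210/240) + (0.049 + ½·0.21²)·0.25] / (σ√T) = (-0.1335 + 0.0178) / 0.1050 = -1.1026 ⇒ -1.10
d₂ = -1.1026 − 0.1050 = -1.2076 ⇒ -1.21
Pr(exercise) under Q = N(d₂) = 0.1131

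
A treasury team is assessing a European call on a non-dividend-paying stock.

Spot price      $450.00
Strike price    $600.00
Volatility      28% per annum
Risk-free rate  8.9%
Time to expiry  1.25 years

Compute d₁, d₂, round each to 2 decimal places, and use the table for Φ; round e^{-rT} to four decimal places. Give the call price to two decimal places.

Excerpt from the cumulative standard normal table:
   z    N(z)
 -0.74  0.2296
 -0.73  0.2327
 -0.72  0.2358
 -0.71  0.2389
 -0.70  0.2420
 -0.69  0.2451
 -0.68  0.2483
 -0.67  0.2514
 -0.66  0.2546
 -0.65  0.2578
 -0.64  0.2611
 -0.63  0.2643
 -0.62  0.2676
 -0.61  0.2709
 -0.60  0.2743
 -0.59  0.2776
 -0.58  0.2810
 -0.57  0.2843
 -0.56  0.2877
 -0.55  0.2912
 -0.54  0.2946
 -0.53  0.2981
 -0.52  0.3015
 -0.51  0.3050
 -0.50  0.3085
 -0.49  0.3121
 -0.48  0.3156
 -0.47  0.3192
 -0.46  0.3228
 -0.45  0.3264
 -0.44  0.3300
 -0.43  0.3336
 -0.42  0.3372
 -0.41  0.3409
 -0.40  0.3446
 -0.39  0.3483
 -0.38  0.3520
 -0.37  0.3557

$26.82

T = 1.25;  σ√T = 0.3130
ln(S/K) + (r + σ²/2)T = ln(450/600) + (0.089 + 0.28²/2)·1.25 = -0.2877 + 0.1603 = -0.1274
d₁ = -0.1274 / 0.3130 = -0.4071 ≈ -0.41
d₂ = d₁ − σ√T = -0.4071 − 0.3130 = -0.7201 ≈ -0.72
e^(−rT) = e^(−0.089·1.25) = 0.8947
N(d₁) = N(-0.41) = 0.3409;  N(d₂) = N(-0.72) = 0.2358
C = 450·0.3409 − 600·0.8947·0.2358 = 153.4050 − 126.5822 = 26.8228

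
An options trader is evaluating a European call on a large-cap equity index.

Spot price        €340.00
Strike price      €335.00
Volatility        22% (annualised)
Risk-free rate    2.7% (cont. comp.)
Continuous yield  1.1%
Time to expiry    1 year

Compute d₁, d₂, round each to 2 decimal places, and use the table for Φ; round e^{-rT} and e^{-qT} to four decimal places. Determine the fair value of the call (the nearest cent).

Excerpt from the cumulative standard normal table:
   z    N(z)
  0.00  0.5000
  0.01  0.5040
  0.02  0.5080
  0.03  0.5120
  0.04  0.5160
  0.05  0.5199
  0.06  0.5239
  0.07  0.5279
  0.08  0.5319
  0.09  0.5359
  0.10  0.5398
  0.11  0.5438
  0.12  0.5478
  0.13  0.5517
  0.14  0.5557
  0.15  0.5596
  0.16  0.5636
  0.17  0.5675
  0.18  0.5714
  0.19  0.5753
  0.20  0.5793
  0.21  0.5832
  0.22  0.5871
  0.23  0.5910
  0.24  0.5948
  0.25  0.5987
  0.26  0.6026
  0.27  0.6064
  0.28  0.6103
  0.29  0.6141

σ√T = 0.22·√1 = 0.2200
d₁ = [ln(340/335) + (0.027 − 0.011 + ½·0.22²)·1] / (σ√T) = (0.0148 + 0.0402) / 0.2200 = 0.2501 → 0.25
d₂ = 0.2501 − 0.2200 = 0.0301 → 0.03
exp(−qT) = exp(−0.011·1) = 0.9891;  exp(−rT) = exp(−0.027·1) = 0.9734
N(d₁) = N(0.25) = 0.5987;  N(d₂) = N(0.03) = 0.5120
C = 340·0.9891·0.5987 − 335·0.9734·0.5120 = 201.3392 − 166.9576 = 34.3816

€34.38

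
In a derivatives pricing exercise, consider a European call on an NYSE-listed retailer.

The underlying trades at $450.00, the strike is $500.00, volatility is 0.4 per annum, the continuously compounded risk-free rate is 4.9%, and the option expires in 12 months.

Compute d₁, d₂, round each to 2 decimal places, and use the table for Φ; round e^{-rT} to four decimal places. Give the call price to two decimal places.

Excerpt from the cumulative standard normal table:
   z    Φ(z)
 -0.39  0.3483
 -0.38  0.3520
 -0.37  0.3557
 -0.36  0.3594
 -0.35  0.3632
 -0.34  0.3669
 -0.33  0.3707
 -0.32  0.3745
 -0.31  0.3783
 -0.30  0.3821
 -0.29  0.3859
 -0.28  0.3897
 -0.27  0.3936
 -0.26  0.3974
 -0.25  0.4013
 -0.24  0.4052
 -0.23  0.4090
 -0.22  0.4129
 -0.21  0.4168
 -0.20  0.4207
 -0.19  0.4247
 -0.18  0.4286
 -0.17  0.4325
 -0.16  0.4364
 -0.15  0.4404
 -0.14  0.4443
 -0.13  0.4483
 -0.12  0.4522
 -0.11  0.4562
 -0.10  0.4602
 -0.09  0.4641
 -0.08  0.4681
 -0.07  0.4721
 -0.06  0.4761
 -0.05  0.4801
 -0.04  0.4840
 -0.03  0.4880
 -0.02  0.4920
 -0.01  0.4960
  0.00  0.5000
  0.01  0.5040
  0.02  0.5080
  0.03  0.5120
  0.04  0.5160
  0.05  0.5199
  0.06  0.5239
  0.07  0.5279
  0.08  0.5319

$61.07

T = 1;  σ√T = 0.4000
d₁ = [ln(450/500) + (0.049 + 0.4²/2)·1] / 0.4000 = [-0.1054 + 0.1290] / 0.4000 = 0.0591 ≈ 0.06
d₂ = d₁ − σ√T = 0.0591 − 0.4000 = -0.3409 ≈ -0.34
exp(−rT) = exp(−0.049·1) = 0.9522
N(d₁) = N(0.06) = 0.5239;  N(d₂) = N(-0.34) = 0.3669
C = 450·0.5239 − 500·0.9522·0.3669 = 235.7550 − 174.6811 = 61.0739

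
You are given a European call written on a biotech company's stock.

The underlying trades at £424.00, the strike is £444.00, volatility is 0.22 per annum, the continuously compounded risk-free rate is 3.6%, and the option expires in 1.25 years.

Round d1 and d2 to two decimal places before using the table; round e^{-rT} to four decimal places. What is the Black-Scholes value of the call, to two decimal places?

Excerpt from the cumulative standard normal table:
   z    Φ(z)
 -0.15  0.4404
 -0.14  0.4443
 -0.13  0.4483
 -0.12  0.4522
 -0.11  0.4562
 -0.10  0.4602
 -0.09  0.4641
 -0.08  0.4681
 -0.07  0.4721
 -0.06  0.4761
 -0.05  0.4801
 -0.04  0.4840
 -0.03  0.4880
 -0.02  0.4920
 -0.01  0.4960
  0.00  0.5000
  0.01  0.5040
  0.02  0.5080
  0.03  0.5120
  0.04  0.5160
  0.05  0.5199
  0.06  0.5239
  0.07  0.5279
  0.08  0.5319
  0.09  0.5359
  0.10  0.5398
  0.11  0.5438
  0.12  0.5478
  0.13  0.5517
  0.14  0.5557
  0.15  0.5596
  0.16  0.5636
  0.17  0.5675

σ√T = 0.22 × 1.1180 = 0.2460
d₁ = [ln(424/444) + (0.036 + ½·0.22²)·1.25] / (σ√T) = (-0.0461 + 0.0752) / 0.2460 = 0.1185 ≈ 0.12
d₂ = 0.1185 − 0.2460 = -0.1274 ≈ -0.13
e^(−rT) = e^(−0.036·1.25) = 0.9560
C = 424·N(0.12) − 444·0.9560·N(-0.13) = 424·0.5478 − 444·0.9560·0.4483 = 232.2672 − 190.2872 = 41.9800

£41.98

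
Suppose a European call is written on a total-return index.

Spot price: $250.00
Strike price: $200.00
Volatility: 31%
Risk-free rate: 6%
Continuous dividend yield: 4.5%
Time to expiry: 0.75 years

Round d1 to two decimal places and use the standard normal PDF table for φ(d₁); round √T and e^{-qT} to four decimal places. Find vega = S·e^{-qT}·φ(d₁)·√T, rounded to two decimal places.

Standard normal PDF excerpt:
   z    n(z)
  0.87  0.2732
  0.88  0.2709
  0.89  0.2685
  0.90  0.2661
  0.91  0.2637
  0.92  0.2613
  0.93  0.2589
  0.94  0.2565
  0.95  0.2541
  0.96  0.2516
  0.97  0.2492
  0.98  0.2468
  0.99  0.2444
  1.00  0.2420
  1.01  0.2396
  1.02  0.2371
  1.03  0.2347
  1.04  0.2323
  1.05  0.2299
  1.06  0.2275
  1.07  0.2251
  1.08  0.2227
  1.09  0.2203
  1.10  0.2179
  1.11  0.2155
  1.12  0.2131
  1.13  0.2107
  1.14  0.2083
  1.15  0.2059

σ√T = 0.31·√0.75 = 0.2685
d₁ = [ln(250/200) + (0.06 − 0.045 + 0.31²/2)·0.75] / 0.2685 = [0.2231 + 0.0473] / 0.2685 = 1.0073 which rounds to 1.01
√T = √0.75 = 0.8660
φ(d₁) = φ(1.01) = 0.2396
e^(−qT) = e^(−0.045·0.75) = 0.9668
vega = S·e^(−qT)·φ(d₁)·√T = 250·0.9668·0.2396·0.8660 = 50.1512
(Call and put vega coincide under Black-Scholes.)

50.15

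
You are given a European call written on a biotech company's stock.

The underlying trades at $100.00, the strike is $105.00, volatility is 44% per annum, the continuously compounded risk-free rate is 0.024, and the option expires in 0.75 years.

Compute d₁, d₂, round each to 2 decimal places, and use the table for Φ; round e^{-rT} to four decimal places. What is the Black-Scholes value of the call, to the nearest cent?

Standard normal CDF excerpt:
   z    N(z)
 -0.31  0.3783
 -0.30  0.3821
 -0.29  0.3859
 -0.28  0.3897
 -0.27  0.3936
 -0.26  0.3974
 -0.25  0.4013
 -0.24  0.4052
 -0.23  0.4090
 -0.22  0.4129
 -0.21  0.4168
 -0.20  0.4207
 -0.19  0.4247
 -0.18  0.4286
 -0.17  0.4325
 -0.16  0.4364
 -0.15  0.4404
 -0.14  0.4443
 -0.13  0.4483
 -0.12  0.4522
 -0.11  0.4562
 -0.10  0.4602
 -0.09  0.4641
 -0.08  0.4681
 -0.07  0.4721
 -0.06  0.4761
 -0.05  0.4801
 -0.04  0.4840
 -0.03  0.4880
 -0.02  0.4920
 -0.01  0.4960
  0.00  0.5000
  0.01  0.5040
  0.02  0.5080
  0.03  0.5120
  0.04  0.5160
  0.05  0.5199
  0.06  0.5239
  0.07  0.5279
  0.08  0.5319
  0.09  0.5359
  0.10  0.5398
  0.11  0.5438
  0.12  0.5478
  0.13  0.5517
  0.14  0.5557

σ√T = 0.44·√0.75 = 0.3811
d₁ = [ln(100/105) + (0.024 + ½·0.44²)·0.75] / (σ√T) = (-0.0488 + 0.0906) / 0.3811 = 0.1097 ⇒ 0.11
d₂ = 0.1097 − 0.3811 = -0.2713 ⇒ -0.27
exp(−rT) = exp(−0.024·0.75) = 0.9822
C = 100·N(0.11) − 105·0.9822·N(-0.27) = 100·0.5438 − 105·0.9822·0.3936 = 54.3800 − 40.5924 = 13.7876

$13.79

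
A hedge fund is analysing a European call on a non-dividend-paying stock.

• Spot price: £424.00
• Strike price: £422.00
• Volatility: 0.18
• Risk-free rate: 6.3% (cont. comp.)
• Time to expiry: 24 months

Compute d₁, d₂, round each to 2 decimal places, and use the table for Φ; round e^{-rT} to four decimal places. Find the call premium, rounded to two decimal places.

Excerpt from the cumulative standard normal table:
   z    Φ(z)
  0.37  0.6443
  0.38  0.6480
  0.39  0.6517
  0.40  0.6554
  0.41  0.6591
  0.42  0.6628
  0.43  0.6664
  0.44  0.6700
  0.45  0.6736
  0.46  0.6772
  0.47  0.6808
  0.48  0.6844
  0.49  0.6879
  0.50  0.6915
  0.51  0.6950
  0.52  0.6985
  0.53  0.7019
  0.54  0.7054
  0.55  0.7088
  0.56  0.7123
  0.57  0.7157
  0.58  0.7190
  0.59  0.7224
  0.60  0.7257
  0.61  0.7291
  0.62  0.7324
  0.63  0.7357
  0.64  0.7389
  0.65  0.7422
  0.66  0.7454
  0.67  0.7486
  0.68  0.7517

σ√T = 0.18 × 1.4142 = 0.2546
d₁ = [ln(424/422) + (0.063 + 0.18²/2)·2] / 0.2546 = [0.0047 + 0.1584] / 0.2546 = 0.6408 which rounds to 0.64
d₂ = d₁ − σ√T = 0.6408 − 0.2546 = 0.3863 which rounds to 0.39
exp(−rT) = exp(−0.063·2) = 0.8816
N(d₁) = N(0.64) = 0.7389;  N(d₂) = N(0.39) = 0.6517
C = 424·0.7389 − 422·0.8816·0.6517 = 313.2936 − 242.4553 = 70.8383

£70.84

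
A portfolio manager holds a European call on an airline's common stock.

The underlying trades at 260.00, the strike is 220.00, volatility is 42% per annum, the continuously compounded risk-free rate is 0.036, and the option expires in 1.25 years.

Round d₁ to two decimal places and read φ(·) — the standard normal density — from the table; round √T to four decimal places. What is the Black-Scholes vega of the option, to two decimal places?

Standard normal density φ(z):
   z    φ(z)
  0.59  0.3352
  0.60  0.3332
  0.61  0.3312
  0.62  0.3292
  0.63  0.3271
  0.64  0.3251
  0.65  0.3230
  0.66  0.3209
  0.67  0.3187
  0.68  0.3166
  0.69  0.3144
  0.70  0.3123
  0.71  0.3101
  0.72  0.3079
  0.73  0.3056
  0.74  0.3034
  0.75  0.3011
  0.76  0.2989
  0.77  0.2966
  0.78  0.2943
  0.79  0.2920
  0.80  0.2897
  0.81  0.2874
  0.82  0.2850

91.39

σ√T = 0.42·√1.25 = 0.4696
d₁ = [ln(260/220) + (0.036 + ½·0.42²)·1.25] / (σ√T) = (0.1671 + 0.1552) / 0.4696 = 0.6864 ⇒ 0.69
√T = √1.25 = 1.1180
φ(d₁) = φ(0.69) = 0.3144
vega = S·φ(d₁)·√T = 260·0.3144·1.1180 = 91.3898
(Vega is the same for a European call and put with the same parameters.)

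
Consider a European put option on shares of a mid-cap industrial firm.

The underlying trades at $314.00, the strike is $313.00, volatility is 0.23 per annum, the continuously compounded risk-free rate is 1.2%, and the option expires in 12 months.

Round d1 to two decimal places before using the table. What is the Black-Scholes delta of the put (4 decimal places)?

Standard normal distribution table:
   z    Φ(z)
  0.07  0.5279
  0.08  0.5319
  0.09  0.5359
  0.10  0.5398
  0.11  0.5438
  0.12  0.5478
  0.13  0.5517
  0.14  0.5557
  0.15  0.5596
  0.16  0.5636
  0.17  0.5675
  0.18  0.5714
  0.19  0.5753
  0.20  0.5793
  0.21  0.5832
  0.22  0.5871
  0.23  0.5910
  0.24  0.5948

-0.4286

T = 1;  σ√T = 0.2300
d₁ = [ln(314/313) + (0.012 + ½·0.23²)·1] / (σ√T) = (0.0032 + 0.0384) / 0.2300 = 0.1810 which rounds to 0.18
N(d₁) = N(0.18) = 0.5714
Δ_put = N(d₁) − 1 = 0.5714 − 1 = -0.4286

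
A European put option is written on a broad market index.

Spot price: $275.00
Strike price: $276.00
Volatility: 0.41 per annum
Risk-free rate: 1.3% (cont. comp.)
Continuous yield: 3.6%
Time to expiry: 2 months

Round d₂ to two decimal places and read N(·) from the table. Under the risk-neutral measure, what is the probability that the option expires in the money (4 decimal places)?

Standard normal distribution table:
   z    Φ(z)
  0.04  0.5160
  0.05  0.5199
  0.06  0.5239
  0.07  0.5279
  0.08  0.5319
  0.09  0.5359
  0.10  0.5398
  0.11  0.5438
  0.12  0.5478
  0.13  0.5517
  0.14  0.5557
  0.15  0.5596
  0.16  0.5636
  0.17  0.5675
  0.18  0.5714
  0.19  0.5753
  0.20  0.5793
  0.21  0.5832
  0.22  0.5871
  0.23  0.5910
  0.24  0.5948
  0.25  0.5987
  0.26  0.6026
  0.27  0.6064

T = 0.1667;  σ√T = 0.1674
d₁ = [ln(275/276) + (0.013 − 0.036 + 0.41²/2)·0.1667] / 0.1674 = [-0.0036 + 0.0102] / 0.1674 = 0.0391 → 0.04
d₂ = d₁ − σ√T = 0.0391 − 0.1674 = -0.1283 → -0.13
Risk-neutral Pr[S_T < K] = N(−d₂) = N(0.13) = 0.5517

0.5517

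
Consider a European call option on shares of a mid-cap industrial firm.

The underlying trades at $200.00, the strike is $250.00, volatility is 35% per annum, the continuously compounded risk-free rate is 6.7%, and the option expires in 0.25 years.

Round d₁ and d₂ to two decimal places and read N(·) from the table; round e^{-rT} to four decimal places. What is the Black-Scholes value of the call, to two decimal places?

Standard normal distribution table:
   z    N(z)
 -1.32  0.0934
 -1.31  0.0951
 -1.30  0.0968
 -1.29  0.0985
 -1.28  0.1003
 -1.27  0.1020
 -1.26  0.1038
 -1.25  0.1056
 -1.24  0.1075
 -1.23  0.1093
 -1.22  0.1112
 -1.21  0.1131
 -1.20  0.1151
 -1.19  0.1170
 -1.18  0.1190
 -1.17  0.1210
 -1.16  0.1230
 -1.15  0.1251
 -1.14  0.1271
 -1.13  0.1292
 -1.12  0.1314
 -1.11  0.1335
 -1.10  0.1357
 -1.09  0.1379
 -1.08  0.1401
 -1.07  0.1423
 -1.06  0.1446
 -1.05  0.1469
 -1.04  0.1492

$2.50

T = 0.25;  σ√T = 0.1750
d₁ = [ln(200/250) + (0.067 + 0.35²/2)·0.25] / 0.1750 = [-0.2231 + 0.0321] / 0.1750 = -1.0919 which rounds to -1.09
d₂ = d₁ − σ√T = -1.0919 − 0.1750 = -1.2669 which rounds to -1.27
e^(−rT) = e^(−0.067·0.25) = 0.9834
N(d₁) = N(-1.09) = 0.1379;  N(d₂) = N(-1.27) = 0.1020
C = 200·0.1379 − 250·0.9834·0.1020 = 27.5800 − 25.0767 = 2.5033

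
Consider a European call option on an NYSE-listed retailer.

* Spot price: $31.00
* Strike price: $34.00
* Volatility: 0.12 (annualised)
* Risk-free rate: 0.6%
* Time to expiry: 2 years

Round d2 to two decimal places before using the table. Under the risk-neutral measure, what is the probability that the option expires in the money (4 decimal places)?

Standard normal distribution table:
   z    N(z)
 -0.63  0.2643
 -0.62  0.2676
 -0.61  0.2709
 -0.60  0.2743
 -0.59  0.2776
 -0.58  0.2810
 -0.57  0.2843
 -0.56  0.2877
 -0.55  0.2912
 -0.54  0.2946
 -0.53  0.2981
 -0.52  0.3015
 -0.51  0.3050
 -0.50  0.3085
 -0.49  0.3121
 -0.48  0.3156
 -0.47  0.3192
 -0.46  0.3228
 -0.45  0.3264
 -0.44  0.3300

0.2877

σ√T = 0.12·√2 = 0.1697
d₁ = [ln(31/34) + (0.006 + 0.12²/2)·2] / 0.1697 = [-0.0924 + 0.0264] / 0.1697 = -0.3888 ≈ -0.39
d₂ = d₁ − σ√T = -0.3888 − 0.1697 = -0.5585 ≈ -0.56
Risk-neutral Pr[S_T > K] = N(d₂) = N(-0.56) = 0.2877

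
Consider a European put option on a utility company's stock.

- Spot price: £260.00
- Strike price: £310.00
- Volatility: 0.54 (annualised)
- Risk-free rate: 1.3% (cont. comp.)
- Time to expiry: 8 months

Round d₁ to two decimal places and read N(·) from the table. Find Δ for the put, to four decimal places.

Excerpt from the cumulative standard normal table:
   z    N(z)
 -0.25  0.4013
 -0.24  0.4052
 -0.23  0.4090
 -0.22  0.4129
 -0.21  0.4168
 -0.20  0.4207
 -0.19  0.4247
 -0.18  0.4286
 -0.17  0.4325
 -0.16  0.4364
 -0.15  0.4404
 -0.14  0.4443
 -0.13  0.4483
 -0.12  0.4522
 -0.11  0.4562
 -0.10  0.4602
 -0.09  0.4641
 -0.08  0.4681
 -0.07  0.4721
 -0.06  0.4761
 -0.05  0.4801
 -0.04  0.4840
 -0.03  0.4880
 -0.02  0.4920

-0.5636

σ√T = 0.54 × 0.8165 = 0.4409
d₁ = [ln(260/310) + (0.013 + 0.54²/2)·0.6667] / 0.4409 = [-0.1759 + 0.1059] / 0.4409 = -0.1588 ≈ -0.16
N(d₁) = N(-0.16) = 0.4364
Δ_put = N(d₁) − 1 = 0.4364 − 1 = -0.5636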